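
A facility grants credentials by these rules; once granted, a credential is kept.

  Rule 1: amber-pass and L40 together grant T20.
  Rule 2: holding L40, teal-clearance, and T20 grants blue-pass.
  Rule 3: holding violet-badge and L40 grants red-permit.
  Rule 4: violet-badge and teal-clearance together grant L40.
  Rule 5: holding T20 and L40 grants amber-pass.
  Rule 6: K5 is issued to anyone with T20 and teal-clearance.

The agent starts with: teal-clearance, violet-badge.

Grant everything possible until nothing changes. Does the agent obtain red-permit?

Yes

Holding violet-badge and teal-clearance grants L40 (Rule 4).
Holding violet-badge and L40 grants red-permit (Rule 3).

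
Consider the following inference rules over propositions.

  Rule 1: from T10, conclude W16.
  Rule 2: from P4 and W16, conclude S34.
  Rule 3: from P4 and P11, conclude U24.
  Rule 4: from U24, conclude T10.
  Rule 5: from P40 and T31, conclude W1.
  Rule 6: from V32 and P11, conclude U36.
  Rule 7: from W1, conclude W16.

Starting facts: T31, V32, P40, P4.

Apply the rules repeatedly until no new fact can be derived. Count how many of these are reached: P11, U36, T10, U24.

0

No rule produces P11, and it is not given.
U36 would need V32 and P11 (Rule 6), but P11 is never established.
T10 would need U24 (Rule 4), but U24 is never established.
U24 would need P4 and P11 (Rule 3), but P11 is never established.
None of the 4 are reached.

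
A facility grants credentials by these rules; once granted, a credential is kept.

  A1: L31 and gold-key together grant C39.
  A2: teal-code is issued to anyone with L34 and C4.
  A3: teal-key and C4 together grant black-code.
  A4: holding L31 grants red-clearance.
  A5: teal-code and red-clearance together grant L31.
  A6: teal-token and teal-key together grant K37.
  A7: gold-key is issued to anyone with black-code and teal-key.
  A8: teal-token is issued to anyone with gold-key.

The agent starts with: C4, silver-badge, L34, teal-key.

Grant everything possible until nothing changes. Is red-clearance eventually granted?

No

red-clearance would need L31 (A4), but L31 is never granted.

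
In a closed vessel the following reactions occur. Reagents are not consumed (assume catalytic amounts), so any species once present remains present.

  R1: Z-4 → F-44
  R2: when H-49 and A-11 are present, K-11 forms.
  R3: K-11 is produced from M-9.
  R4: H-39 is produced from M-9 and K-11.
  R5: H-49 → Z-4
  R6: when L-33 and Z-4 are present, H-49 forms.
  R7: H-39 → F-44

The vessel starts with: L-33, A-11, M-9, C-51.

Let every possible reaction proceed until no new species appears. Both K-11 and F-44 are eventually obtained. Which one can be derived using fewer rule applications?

K-11: M-9 present → K-11 forms (R3). [1 rule application]
F-44: M-9 present → K-11 forms (R3). M-9 and K-11 present → H-39 forms (R4). H-39 present → F-44 forms (R7). [3 rule applications]
K-11 needs fewer.

K-11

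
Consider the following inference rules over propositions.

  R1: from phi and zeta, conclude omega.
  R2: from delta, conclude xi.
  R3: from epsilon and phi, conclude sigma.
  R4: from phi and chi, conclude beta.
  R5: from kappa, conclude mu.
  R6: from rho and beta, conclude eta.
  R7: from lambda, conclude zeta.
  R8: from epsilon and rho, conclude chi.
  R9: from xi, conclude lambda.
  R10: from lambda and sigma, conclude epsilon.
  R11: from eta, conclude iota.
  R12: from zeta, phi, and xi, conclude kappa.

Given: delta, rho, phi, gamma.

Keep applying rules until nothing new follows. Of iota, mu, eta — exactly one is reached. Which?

mu

delta holds, so xi follows (R2).
From xi, R9 gives lambda.
lambda holds, so zeta follows (R7).
From zeta, phi, and xi, R12 gives kappa.
From kappa, R5 gives mu.
eta would need rho and beta (R6), but beta is never established. iota would need eta (R11), but eta is never established.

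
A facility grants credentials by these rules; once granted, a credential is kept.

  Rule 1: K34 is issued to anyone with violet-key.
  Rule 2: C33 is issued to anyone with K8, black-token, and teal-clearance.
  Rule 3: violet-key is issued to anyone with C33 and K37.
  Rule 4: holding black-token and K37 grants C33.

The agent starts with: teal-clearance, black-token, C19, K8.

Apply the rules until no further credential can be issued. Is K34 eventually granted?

No

K34 would need violet-key (Rule 1), but violet-key is never granted.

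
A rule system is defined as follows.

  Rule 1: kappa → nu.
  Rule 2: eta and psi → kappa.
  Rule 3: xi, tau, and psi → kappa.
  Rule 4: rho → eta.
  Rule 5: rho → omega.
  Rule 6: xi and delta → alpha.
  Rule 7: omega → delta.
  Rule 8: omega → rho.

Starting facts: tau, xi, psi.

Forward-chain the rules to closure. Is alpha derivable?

alpha would need xi and delta (Rule 6), but delta is never established.

No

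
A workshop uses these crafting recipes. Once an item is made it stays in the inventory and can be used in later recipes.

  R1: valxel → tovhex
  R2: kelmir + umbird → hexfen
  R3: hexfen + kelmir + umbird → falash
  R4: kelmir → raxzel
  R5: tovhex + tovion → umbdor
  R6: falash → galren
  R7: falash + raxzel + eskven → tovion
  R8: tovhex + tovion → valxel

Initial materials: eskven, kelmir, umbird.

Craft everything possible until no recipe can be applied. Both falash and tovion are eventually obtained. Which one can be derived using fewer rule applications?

falash

falash: kelmir + umbird → hexfen (R2). Using R3, hexfen, kelmir, and umbird make falash. [2 rule applications]
tovion: Using R4, kelmir makes raxzel. kelmir + umbird → hexfen (R2). Using R3, hexfen, kelmir, and umbird make falash. Using R7, falash, raxzel, and eskven make tovion. [4 rule applications]
falash needs fewer.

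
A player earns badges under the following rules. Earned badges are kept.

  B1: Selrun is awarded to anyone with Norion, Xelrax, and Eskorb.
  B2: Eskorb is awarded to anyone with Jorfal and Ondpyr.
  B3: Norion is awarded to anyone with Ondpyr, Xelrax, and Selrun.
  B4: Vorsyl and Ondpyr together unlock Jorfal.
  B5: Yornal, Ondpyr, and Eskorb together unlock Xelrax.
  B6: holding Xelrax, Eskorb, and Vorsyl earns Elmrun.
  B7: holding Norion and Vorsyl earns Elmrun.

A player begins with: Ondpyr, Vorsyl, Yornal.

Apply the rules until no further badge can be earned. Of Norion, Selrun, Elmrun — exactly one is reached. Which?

Elmrun

With Vorsyl and Ondpyr, Jorfal is earned (B4).
With Jorfal and Ondpyr, Eskorb is earned (B2).
With Yornal, Ondpyr, and Eskorb, Xelrax is earned (B5).
With Xelrax, Eskorb, and Vorsyl, Elmrun is earned (B6).
Norion would need Ondpyr, Xelrax, and Selrun (B3), but Selrun is never earned. Selrun would need Norion, Xelrax, and Eskorb (B1), but Norion is never earned.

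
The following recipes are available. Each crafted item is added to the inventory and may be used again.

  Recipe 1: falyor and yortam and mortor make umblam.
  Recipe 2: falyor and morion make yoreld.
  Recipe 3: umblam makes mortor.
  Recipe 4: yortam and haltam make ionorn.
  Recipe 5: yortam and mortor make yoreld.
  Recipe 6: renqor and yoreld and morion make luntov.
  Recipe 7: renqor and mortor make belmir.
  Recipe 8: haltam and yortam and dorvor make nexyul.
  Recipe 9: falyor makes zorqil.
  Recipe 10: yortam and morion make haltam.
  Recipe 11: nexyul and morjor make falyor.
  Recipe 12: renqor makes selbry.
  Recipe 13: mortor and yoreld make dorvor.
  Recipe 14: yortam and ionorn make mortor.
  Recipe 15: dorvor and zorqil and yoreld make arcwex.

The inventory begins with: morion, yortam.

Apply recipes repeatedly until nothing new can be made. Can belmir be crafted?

No

belmir would need renqor and mortor (Recipe 7), but renqor is never obtained.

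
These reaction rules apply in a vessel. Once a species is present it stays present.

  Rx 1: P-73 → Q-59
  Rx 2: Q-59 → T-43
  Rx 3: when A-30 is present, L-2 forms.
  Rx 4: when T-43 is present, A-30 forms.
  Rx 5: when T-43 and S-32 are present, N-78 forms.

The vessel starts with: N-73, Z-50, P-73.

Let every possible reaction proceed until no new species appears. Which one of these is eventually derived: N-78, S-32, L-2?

P-73 present → Q-59 forms (Rx 1).
Q-59 present → T-43 forms (Rx 2).
T-43 present → A-30 forms (Rx 4).
A-30 present → L-2 forms (Rx 3).
No rule produces S-32, and it is not given. N-78 would need T-43 and S-32 (Rx 5), but S-32 never forms.

L-2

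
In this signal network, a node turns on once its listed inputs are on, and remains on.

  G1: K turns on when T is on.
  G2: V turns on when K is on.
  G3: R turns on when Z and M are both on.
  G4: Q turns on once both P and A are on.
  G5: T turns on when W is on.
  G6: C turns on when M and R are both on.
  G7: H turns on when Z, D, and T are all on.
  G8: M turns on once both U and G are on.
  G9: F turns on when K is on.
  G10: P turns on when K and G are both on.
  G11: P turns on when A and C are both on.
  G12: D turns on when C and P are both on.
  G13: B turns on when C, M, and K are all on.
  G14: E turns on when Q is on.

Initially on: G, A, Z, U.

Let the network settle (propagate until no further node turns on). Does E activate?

G8: U and G on → M on.
G3: Z and M on → R on.
G6: M and R on → C on.
G11: A and C on → P on.
P and A are on, so Q turns on (G4).
Q is on, so E turns on (G14).

Yes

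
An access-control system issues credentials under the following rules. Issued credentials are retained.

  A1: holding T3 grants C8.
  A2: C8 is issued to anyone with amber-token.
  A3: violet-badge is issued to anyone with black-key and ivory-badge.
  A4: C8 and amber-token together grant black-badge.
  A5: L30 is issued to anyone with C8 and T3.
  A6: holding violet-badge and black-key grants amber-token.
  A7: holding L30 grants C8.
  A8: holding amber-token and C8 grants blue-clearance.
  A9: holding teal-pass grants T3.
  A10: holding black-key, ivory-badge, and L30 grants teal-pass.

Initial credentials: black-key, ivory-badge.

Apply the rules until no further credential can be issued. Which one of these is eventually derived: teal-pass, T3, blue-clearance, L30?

blue-clearance

Holding black-key and ivory-badge grants violet-badge (A3).
Holding violet-badge and black-key grants amber-token (A6).
Holding amber-token grants C8 (A2).
Holding amber-token and C8 grants blue-clearance (A8).
T3 would need teal-pass (A9), but teal-pass is never granted. teal-pass would need black-key, ivory-badge, and L30 (A10), but L30 is never granted. L30 would need C8 and T3 (A5), but T3 is never granted.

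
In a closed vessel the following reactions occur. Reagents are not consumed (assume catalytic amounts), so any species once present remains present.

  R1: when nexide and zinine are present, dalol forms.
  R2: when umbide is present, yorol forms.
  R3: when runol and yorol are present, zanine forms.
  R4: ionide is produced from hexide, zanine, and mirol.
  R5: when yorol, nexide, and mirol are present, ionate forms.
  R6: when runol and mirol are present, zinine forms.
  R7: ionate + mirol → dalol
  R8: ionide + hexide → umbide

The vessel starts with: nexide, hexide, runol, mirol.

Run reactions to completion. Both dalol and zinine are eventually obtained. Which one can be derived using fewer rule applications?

zinine: runol and mirol present → zinine forms (R6). [1 rule application]
dalol: runol and mirol present → zinine forms (R6). nexide and zinine present → dalol forms (R1). [2 rule applications]
zinine needs fewer.

zinine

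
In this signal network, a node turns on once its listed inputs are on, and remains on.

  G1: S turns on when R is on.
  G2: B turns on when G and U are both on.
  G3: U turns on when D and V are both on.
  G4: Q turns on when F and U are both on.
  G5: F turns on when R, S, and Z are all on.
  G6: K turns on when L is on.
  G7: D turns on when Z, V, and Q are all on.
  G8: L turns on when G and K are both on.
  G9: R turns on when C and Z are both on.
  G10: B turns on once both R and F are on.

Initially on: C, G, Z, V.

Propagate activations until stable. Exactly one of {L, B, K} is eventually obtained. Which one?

C and Z are on, so R turns on (G9).
G1: R on → S on.
R, S, and Z are on, so F turns on (G5).
G10: R and F on → B on.
K would need L (G6), but L never turns on. L would need G and K (G8), but K never turns on.

B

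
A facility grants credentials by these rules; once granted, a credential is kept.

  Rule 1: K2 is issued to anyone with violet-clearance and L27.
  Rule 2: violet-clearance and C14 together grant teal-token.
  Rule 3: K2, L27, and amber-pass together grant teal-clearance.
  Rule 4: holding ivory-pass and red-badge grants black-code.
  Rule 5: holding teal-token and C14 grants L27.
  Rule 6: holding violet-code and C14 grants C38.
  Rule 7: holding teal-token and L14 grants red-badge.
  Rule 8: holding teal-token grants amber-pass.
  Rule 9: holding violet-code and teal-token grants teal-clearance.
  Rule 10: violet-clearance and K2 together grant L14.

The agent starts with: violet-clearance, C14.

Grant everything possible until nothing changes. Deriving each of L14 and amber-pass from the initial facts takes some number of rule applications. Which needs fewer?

amber-pass: Holding violet-clearance and C14 grants teal-token (Rule 2). Holding teal-token grants amber-pass (Rule 8). [2 rule applications]
L14: Holding violet-clearance and C14 grants teal-token (Rule 2). Holding teal-token and C14 grants L27 (Rule 5). Holding violet-clearance and L27 grants K2 (Rule 1). Holding violet-clearance and K2 grants L14 (Rule 10). [4 rule applications]
amber-pass needs fewer.

amber-pass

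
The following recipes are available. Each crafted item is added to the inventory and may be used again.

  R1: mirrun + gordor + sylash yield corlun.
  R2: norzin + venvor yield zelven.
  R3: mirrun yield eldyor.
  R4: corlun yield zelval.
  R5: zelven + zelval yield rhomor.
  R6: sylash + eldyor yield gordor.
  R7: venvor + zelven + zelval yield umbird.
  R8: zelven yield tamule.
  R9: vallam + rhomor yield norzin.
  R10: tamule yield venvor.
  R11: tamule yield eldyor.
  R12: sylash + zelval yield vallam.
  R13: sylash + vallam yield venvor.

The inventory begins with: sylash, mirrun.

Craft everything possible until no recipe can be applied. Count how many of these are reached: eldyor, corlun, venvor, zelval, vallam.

5

Using R3, mirrun makes eldyor.
Using R6, sylash and eldyor make gordor.
Using R1, mirrun, gordor, and sylash make corlun.
Using R4, corlun makes zelval.
sylash + zelval → vallam (R12).
sylash + vallam → venvor (R13).
eldyor: reached.
corlun: reached.
venvor: reached.
zelval: reached.
vallam: reached.
All 5 are reached.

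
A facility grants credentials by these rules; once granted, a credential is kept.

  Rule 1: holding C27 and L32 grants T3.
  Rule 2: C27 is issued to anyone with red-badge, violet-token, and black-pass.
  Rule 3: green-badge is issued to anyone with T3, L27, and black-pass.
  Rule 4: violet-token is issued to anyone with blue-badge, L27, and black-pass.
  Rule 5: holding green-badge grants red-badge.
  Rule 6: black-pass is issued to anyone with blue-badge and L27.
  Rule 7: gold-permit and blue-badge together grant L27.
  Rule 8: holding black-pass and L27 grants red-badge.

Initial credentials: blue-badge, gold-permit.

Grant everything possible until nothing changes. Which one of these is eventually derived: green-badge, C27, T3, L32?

C27

Holding gold-permit and blue-badge grants L27 (Rule 7).
Holding blue-badge and L27 grants black-pass (Rule 6).
Holding black-pass and L27 grants red-badge (Rule 8).
Holding blue-badge, L27, and black-pass grants violet-token (Rule 4).
Holding red-badge, violet-token, and black-pass grants C27 (Rule 2).
green-badge would need T3, L27, and black-pass (Rule 3), but T3 is never granted. T3 would need C27 and L32 (Rule 1), but L32 is never granted. No rule produces L32, and it is not given.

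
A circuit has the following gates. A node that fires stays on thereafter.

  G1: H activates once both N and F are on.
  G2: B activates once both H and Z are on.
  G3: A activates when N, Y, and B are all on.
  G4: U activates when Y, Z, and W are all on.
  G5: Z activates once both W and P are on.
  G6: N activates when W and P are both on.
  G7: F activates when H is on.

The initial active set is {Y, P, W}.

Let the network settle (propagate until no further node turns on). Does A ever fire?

No

A would need N, Y, and B (G3), but B never turns on.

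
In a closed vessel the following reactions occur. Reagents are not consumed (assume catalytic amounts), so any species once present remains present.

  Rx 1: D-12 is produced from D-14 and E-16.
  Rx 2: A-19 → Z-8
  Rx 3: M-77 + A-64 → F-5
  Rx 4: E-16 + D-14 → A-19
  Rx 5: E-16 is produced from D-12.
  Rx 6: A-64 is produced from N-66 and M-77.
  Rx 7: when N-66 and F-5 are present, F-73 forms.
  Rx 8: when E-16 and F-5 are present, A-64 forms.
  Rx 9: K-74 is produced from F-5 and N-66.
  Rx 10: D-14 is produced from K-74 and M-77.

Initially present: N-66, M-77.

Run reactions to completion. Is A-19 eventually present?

No

A-19 would need E-16 and D-14 (Rx 4), but E-16 never forms.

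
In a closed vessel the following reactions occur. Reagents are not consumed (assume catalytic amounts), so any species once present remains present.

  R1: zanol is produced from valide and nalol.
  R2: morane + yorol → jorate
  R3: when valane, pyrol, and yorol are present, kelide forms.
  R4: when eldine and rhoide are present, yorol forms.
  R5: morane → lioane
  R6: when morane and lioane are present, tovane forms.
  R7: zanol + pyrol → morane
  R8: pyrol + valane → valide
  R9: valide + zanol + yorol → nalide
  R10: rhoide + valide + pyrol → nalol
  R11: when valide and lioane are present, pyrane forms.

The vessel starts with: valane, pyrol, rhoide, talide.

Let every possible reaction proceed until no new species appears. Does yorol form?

yorol would need eldine and rhoide (R4), but eldine never forms.

No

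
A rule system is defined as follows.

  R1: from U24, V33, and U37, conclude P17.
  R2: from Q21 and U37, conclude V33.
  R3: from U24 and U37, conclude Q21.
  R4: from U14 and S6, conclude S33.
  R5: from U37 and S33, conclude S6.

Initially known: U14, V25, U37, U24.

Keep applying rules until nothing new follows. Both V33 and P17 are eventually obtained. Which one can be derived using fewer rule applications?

V33: U24 and U37 hold, so Q21 follows (R3). From Q21 and U37, R2 gives V33. [2 rule applications]
P17: U24 and U37 hold, so Q21 follows (R3). From Q21 and U37, R2 gives V33. U24, V33, and U37 hold, so P17 follows (R1). [3 rule applications]
V33 needs fewer.

V33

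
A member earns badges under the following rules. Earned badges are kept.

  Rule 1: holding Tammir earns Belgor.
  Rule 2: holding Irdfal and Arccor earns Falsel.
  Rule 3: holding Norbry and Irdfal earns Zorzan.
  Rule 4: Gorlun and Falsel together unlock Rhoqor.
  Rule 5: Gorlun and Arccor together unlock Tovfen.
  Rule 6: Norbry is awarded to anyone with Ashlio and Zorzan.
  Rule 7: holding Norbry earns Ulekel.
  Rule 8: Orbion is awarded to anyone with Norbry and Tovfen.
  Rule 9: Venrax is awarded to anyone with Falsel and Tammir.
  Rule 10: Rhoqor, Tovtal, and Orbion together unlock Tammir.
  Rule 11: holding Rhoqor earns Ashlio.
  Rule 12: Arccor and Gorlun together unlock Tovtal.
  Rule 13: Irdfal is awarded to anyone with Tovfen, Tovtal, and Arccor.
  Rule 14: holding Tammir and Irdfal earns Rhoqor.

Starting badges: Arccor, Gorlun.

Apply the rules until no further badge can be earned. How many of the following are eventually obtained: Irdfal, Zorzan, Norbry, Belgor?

1

With Arccor and Gorlun, Tovtal is earned (Rule 12).
With Gorlun and Arccor, Tovfen is earned (Rule 5).
With Tovfen, Tovtal, and Arccor, Irdfal is earned (Rule 13).
Irdfal: reached.
Zorzan would need Norbry and Irdfal (Rule 3), but Norbry is never earned.
Norbry would need Ashlio and Zorzan (Rule 6), but Zorzan is never earned.
Belgor would need Tammir (Rule 1), but Tammir is never earned.
Reached: Irdfal — 1 of the 4.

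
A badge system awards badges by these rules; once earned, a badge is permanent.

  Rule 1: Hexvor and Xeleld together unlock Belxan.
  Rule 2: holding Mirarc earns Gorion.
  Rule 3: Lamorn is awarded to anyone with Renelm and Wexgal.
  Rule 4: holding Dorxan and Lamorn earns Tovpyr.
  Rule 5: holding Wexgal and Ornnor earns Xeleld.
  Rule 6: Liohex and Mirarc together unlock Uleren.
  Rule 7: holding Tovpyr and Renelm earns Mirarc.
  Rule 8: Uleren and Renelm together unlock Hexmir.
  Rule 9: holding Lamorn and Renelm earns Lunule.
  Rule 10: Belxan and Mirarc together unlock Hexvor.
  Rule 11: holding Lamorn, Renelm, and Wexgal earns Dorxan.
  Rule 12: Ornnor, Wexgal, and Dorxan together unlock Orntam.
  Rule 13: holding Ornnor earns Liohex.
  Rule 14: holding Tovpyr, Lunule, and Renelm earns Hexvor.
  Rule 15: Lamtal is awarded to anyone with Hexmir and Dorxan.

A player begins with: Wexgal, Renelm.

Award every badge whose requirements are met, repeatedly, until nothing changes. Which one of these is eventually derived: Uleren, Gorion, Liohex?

With Renelm and Wexgal, Lamorn is earned (Rule 3).
With Lamorn, Renelm, and Wexgal, Dorxan is earned (Rule 11).
With Dorxan and Lamorn, Tovpyr is earned (Rule 4).
With Tovpyr and Renelm, Mirarc is earned (Rule 7).
With Mirarc, Gorion is earned (Rule 2).
Uleren would need Liohex and Mirarc (Rule 6), but Liohex is never earned. Liohex would need Ornnor (Rule 13), but Ornnor is never earned.

Gorion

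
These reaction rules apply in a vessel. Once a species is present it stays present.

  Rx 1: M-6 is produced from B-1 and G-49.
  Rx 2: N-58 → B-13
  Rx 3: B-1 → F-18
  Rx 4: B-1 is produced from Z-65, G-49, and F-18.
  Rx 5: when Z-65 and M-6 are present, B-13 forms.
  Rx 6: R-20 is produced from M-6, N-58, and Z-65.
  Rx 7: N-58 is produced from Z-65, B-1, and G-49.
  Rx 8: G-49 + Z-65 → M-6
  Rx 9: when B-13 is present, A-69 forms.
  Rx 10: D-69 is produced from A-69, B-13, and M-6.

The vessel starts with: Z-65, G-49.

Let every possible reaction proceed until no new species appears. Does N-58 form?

N-58 would need Z-65, B-1, and G-49 (Rx 7), but B-1 never forms.

No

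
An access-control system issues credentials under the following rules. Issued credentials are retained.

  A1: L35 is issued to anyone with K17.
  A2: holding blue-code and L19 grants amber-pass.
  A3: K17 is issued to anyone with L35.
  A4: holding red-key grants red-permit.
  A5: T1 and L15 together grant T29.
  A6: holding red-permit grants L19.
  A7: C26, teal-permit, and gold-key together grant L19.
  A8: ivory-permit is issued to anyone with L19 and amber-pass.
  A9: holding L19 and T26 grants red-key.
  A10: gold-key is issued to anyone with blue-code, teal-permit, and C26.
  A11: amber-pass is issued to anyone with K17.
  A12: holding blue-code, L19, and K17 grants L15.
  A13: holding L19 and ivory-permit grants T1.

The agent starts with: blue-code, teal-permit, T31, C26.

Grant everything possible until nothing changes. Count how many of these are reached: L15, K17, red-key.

0

L15 would need blue-code, L19, and K17 (A12), but K17 is never granted.
K17 would need L35 (A3), but L35 is never granted.
red-key would need L19 and T26 (A9), but T26 is never granted.
None of the 3 are reached.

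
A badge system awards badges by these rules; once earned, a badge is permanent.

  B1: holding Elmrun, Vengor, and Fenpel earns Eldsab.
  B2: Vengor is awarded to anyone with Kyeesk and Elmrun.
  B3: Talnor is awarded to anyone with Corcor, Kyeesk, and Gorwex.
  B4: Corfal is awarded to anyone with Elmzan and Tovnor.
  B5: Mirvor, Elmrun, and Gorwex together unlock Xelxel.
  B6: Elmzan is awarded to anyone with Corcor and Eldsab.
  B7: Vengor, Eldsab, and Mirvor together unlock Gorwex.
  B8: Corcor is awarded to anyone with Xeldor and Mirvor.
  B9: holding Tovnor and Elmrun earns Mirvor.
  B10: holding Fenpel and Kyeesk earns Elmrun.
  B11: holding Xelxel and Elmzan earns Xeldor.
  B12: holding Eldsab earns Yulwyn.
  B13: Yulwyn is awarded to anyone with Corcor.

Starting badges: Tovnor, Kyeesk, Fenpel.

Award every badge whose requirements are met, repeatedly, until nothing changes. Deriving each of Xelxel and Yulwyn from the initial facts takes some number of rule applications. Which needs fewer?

Yulwyn: With Fenpel and Kyeesk, Elmrun is earned (B10). With Kyeesk and Elmrun, Vengor is earned (B2). With Elmrun, Vengor, and Fenpel, Eldsab is earned (B1). With Eldsab, Yulwyn is earned (B12). [4 rule applications]
Xelxel: With Fenpel and Kyeesk, Elmrun is earned (B10). With Tovnor and Elmrun, Mirvor is earned (B9). With Kyeesk and Elmrun, Vengor is earned (B2). With Elmrun, Vengor, and Fenpel, Eldsab is earned (B1). With Vengor, Eldsab, and Mirvor, Gorwex is earned (B7). With Mirvor, Elmrun, and Gorwex, Xelxel is earned (B5). [6 rule applications]
Yulwyn needs fewer.

Yulwyn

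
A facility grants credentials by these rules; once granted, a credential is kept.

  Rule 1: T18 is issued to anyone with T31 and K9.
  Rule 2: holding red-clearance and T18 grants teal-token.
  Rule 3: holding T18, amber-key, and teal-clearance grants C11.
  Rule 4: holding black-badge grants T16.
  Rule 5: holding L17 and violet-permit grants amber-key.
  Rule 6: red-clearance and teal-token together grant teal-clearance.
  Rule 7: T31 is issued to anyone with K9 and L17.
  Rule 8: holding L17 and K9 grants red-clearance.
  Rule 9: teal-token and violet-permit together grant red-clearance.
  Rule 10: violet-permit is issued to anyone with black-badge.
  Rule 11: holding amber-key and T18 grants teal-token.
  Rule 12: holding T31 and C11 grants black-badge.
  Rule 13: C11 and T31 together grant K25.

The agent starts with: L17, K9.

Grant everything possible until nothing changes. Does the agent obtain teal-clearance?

Yes

Holding L17 and K9 grants red-clearance (Rule 8).
Holding K9 and L17 grants T31 (Rule 7).
Holding T31 and K9 grants T18 (Rule 1).
Holding red-clearance and T18 grants teal-token (Rule 2).
Holding red-clearance and teal-token grants teal-clearance (Rule 6).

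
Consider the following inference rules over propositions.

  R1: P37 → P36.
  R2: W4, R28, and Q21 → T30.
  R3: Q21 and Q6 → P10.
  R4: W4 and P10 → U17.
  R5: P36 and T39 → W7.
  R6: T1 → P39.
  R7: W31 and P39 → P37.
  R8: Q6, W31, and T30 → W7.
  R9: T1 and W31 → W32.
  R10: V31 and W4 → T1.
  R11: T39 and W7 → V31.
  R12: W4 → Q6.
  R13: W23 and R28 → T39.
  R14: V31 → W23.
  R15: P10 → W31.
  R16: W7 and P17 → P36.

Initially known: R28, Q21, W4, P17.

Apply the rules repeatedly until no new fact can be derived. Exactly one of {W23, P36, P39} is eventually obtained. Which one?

From W4, R12 gives Q6.
W4, R28, and Q21 hold, so T30 follows (R2).
From Q21 and Q6, R3 gives P10.
From P10, R15 gives W31.
Q6, W31, and T30 hold, so W7 follows (R8).
From W7 and P17, R16 gives P36.
P39 would need T1 (R6), but T1 is never established. W23 would need V31 (R14), but V31 is never established.

P36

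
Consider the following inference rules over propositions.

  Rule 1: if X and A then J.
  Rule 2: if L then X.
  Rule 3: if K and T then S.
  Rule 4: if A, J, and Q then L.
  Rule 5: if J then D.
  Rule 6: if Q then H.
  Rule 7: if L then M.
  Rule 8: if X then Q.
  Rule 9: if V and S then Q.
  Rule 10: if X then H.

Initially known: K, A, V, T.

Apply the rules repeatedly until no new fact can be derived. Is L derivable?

L would need A, J, and Q (Rule 4), but J is never established.

No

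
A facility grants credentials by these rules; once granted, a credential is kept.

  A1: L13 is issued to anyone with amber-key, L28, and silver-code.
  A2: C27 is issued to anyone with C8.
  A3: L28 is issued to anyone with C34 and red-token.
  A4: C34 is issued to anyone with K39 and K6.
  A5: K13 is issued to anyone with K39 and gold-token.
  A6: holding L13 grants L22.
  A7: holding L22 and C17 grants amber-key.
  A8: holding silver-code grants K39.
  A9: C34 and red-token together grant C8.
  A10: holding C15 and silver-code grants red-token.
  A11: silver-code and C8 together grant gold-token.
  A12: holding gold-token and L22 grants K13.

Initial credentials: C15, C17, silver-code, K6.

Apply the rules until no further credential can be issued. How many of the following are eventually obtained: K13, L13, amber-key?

1

Holding C15 and silver-code grants red-token (A10).
Holding silver-code grants K39 (A8).
Holding K39 and K6 grants C34 (A4).
Holding C34 and red-token grants C8 (A9).
Holding silver-code and C8 grants gold-token (A11).
Holding K39 and gold-token grants K13 (A5).
K13: reached.
L13 would need amber-key, L28, and silver-code (A1), but amber-key is never granted.
amber-key would need L22 and C17 (A7), but L22 is never granted.
Reached: K13 — 1 of the 3.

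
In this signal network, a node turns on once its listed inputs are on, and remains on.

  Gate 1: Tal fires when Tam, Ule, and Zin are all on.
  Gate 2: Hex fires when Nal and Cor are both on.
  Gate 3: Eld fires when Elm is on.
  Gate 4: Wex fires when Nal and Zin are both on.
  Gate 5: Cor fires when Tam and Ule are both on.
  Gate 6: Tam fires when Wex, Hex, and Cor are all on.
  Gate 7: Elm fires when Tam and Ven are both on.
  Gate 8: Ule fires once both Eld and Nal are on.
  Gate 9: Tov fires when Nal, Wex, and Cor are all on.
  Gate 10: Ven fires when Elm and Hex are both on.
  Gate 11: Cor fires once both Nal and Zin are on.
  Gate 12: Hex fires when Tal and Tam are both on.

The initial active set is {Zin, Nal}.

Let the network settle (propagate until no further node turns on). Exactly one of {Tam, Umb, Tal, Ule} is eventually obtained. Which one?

Tam

Gate 11: Nal and Zin on → Cor on.
Gate 4: Nal and Zin on → Wex on.
Gate 2: Nal and Cor on → Hex on.
Gate 6: Wex, Hex, and Cor on → Tam on.
Ule would need Eld and Nal (Gate 8), but Eld never turns on. Tal would need Tam, Ule, and Zin (Gate 1), but Ule never turns on. No rule produces Umb, and it is not given.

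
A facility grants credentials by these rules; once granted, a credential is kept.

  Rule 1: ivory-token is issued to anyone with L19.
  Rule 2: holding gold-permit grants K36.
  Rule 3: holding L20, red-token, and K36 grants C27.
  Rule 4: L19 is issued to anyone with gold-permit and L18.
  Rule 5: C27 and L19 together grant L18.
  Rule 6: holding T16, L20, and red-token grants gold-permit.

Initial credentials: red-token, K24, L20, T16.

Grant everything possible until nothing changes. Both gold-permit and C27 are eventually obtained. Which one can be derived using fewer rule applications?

gold-permit: Holding T16, L20, and red-token grants gold-permit (Rule 6). [1 rule application]
C27: Holding T16, L20, and red-token grants gold-permit (Rule 6). Holding gold-permit grants K36 (Rule 2). Holding L20, red-token, and K36 grants C27 (Rule 3). [3 rule applications]
gold-permit needs fewer.

gold-permit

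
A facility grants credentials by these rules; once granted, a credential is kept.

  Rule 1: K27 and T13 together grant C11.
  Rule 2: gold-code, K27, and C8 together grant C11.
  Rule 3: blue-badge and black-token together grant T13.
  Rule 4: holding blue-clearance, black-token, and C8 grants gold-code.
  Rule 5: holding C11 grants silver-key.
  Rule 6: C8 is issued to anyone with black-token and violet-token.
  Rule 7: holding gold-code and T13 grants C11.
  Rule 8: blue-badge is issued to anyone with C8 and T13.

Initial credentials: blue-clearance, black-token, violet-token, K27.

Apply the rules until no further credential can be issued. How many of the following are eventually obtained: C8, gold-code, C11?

3

Holding black-token and violet-token grants C8 (Rule 6).
Holding blue-clearance, black-token, and C8 grants gold-code (Rule 4).
Holding gold-code, K27, and C8 grants C11 (Rule 2).
C8: reached.
gold-code: reached.
C11: reached.
All 3 are reached.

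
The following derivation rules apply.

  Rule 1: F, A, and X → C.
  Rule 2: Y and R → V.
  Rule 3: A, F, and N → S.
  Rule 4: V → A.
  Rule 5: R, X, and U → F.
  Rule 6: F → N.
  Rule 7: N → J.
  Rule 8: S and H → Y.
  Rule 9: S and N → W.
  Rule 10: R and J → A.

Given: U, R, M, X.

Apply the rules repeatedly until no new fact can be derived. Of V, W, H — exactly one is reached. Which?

W

From R, X, and U, Rule 5 gives F.
F holds, so N follows (Rule 6).
From N, Rule 7 gives J.
From R and J, Rule 10 gives A.
A, F, and N hold, so S follows (Rule 3).
S and N hold, so W follows (Rule 9).
No rule produces H, and it is not given. V would need Y and R (Rule 2), but Y is never established.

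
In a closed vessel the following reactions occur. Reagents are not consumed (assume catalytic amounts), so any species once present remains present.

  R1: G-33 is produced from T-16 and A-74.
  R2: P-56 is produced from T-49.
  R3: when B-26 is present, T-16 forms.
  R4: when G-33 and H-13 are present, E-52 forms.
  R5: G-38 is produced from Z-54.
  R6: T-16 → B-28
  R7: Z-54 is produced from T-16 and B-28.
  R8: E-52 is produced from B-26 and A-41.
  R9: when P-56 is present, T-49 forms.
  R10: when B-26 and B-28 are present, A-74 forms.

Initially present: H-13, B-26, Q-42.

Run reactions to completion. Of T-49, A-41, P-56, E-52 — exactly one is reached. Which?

B-26 present → T-16 forms (R3).
T-16 present → B-28 forms (R6).
B-26 and B-28 present → A-74 forms (R10).
T-16 and A-74 present → G-33 forms (R1).
G-33 and H-13 present → E-52 forms (R4).
No rule produces A-41, and it is not given. T-49 would need P-56 (R9), but P-56 never forms. P-56 would need T-49 (R2), but T-49 never forms.

E-52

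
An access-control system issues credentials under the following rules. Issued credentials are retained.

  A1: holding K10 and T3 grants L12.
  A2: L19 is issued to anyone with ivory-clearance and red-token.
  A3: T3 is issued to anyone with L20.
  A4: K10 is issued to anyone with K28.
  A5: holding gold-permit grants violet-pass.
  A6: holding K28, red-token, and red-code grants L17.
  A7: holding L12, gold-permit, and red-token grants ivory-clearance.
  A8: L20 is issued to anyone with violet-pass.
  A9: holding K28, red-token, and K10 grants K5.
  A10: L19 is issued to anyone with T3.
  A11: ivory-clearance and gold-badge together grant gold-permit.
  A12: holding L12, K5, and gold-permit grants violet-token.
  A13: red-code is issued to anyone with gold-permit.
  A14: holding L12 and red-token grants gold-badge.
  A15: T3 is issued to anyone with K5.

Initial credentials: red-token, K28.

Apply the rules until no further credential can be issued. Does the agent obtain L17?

L17 would need K28, red-token, and red-code (A6), but red-code is never granted.

No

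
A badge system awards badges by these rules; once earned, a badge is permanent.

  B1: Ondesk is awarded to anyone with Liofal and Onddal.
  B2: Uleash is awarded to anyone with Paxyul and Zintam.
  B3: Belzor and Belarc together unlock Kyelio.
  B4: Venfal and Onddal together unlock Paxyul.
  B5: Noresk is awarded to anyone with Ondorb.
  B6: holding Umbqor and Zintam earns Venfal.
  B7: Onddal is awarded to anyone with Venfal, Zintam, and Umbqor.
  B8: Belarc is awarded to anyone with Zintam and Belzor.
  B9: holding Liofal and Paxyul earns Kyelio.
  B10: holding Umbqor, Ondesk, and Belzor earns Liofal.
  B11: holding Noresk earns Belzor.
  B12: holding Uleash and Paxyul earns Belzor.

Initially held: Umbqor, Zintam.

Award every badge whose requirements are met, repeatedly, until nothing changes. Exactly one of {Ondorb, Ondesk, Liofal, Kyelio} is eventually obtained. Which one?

Kyelio

With Umbqor and Zintam, Venfal is earned (B6).
With Venfal, Zintam, and Umbqor, Onddal is earned (B7).
With Venfal and Onddal, Paxyul is earned (B4).
With Paxyul and Zintam, Uleash is earned (B2).
With Uleash and Paxyul, Belzor is earned (B12).
With Zintam and Belzor, Belarc is earned (B8).
With Belzor and Belarc, Kyelio is earned (B3).
Liofal would need Umbqor, Ondesk, and Belzor (B10), but Ondesk is never earned. Ondesk would need Liofal and Onddal (B1), but Liofal is never earned. No rule produces Ondorb, and it is not given.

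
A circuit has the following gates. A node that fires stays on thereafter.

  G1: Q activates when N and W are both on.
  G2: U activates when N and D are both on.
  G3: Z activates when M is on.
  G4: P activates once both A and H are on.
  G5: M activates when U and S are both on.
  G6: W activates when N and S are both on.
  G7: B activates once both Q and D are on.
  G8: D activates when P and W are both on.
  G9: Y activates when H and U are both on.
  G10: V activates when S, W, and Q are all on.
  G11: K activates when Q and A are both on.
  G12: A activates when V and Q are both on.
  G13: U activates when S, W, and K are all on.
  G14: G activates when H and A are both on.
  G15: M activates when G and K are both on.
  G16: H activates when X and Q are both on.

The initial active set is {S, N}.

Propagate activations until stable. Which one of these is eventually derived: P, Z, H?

N and S are on, so W activates (G6).
G1: N and W on → Q on.
S, W, and Q are on, so V activates (G10).
G12: V and Q on → A on.
G11: Q and A on → K on.
G13: S, W, and K on → U on.
U and S are on, so M activates (G5).
M is on, so Z activates (G3).
H would need X and Q (G16), but X never turns on. P would need A and H (G4), but H never turns on.

Z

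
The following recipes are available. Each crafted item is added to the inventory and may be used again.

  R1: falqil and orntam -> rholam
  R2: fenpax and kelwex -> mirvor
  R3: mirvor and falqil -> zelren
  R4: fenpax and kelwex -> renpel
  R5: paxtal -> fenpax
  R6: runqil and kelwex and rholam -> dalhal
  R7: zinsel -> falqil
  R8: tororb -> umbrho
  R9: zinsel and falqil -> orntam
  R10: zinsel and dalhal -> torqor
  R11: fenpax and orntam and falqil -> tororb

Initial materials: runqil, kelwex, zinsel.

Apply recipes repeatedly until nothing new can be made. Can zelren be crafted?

zelren would need mirvor and falqil (R3), but mirvor is never obtained.

No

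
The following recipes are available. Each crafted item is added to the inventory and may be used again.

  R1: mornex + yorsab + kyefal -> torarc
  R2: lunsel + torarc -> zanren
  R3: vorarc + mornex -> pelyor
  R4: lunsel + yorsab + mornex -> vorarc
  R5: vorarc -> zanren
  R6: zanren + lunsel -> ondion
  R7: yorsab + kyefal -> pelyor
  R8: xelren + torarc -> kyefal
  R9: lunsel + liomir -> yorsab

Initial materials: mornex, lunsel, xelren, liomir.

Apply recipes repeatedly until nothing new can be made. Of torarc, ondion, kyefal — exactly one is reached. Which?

ondion

Using R9, lunsel and liomir make yorsab.
lunsel + yorsab + mornex -> vorarc (R4).
vorarc -> zanren (R5).
Using R6, zanren and lunsel make ondion.
kyefal would need xelren and torarc (R8), but torarc is never obtained. torarc would need mornex, yorsab, and kyefal (R1), but kyefal is never obtained.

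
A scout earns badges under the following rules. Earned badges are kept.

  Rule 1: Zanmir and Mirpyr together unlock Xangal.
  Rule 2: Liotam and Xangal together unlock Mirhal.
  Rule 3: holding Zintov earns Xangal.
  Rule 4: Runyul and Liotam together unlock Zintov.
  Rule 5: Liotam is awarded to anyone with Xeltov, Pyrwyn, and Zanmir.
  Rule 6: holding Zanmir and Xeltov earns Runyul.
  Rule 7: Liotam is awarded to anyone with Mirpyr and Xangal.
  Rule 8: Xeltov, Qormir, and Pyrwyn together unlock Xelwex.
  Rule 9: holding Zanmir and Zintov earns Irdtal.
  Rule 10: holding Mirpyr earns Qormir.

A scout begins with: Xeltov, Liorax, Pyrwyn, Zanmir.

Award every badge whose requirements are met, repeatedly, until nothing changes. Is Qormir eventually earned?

Qormir would need Mirpyr (Rule 10), but Mirpyr is never earned.

No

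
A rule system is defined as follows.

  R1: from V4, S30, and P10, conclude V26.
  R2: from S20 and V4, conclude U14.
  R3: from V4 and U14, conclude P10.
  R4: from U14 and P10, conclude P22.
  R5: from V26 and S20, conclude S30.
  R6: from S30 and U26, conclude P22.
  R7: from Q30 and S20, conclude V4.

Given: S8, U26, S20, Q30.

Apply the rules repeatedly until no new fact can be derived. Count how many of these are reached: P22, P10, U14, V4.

Q30 and S20 hold, so V4 follows (R7).
From S20 and V4, R2 gives U14.
From V4 and U14, R3 gives P10.
From U14 and P10, R4 gives P22.
P22: reached.
P10: reached.
U14: reached.
V4: reached.
All 4 are reached.

4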